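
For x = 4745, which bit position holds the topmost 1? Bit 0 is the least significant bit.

12

4745 = 1001010001001
The topmost 1 is at position 12 (since 2^12 = 4096 ≤ 4745 < 8192).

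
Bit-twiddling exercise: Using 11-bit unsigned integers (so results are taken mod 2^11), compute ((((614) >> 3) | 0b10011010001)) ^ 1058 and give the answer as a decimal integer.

255

614 = 01001100110
→ >> 3 → 00001001100 = 76
0b10011010001 = 10011010001
→ | → 10011011101 = 1245
1058 = 10000100010
→ ^ → 00011111111 = 255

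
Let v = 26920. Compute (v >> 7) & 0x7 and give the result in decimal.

2

v = 0110100100101000
Shift right by 7: 011010010
Mask low 3 bits: 010 = 2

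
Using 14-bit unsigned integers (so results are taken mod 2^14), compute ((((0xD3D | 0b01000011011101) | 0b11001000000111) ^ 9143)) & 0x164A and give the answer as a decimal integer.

0xD3D = 00110100111101
0b01000011011101 = 01000011011101
→ | → 01110111111101 = 7677
0b11001000000111 = 11001000000111
→ | → 11111111111111 = 16383
9143 = 10001110110111
→ ^ → 01110001001000 = 7240
0x164A = 01011001001010
→ & → 01010001001000 = 5192

5192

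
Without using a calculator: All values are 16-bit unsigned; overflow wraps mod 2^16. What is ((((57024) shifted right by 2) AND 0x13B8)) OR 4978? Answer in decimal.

57024 = 1101111011000000
→ shifted right by 2 → 0011011110110000 = 14256
0x13B8 = 0001001110111000
→ AND → 0001001110110000 = 5040
4978 = 0001001101110010
→ OR → 0001001111110010 = 5106

5106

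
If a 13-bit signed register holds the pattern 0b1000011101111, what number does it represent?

pattern = 1000011101111 (MSB is 1 ⇒ negative)
Invert: 0111100010000, add 1 → 0111100010001 = 3857, so the value is -3857.
(Equivalently: 4335 - 2^13 = 4335 - 8192 = -3857.)

-3857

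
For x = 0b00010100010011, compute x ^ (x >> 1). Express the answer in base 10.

1946

x = 10100010011 = 1299
x>>1 = 01010001001
XOR  = 11110011010 = 1946
(x ^ (x >> 1) gives the standard binary-reflected Gray code of x.)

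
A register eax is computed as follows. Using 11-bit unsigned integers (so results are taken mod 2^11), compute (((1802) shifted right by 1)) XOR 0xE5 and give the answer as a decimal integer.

1802 = 11100001010
→ shifted right by 1 → 01110000101 = 901
0xE5 = 00011100101
→ XOR → 01101100000 = 864

864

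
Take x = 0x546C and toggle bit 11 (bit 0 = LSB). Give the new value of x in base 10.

23660

x = 101010001101100
bit 11 is currently 0; toggle it via x ^ (1 << 11) = x ^ 2048
→ 101110001101100 = 23660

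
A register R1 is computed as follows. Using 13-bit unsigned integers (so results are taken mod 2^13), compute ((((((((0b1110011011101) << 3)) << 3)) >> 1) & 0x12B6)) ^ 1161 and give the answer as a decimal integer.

0b1110011011101 = 1110011011101
→ << 3 (mod 2^13) → 0011011101000 = 1768
→ << 3 (mod 2^13) → 1011101000000 = 5952
→ >> 1 → 0101110100000 = 2976
0x12B6 = 1001010110110
→ & → 0001010100000 = 672
1161 = 0010010001001
→ ^ → 0011000101001 = 1577

1577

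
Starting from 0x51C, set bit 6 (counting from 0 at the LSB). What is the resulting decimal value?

1372

x = 10100011100
bit 6 is currently 0; set it via x | (1 << 6) = x | 64
→ 10101011100 = 1372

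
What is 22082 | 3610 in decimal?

22082 = 101011001000010
3610 = 000111000011010
 OR → 101111001011010 = 24154

24154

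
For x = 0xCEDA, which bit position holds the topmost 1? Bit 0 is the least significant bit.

15

0xCEDA = 1100111011011010
The topmost 1 is at position 15 (since 2^15 = 32768 ≤ 52954 < 65536).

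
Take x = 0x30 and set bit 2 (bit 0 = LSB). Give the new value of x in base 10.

52

x = 000110000
bit 2 is currently 0; set it via x | (1 << 2) = x | 4
→ 000110100 = 52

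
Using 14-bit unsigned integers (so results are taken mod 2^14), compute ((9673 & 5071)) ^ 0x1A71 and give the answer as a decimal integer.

9673 = 10010111001001
5071 = 01001111001111
→ & → 00000111001001 = 457
0x1A71 = 01101001110001
→ ^ → 01101110111000 = 7096

7096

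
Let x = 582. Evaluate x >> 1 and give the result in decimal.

291

582 = 1001000110
shift right by 1 → 0100100011 = 291
(equivalently, floor(582 / 2))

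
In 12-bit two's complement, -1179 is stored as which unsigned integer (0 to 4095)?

1179 in 12 bits: 010010011011
Invert: 101101100100
Add 1:  101101100101 = 2917
(Check: 2^12 - 1179 = 4096 - 1179 = 2917.)

2917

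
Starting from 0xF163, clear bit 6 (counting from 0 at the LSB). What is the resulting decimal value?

x = 1111000101100011
bit 6 is currently 1; clear it via x & ~(1 << 6) = x & ~64
→ 1111000100100011 = 61731

61731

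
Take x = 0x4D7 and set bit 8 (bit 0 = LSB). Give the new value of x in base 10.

x = 10011010111
bit 8 is currently 0; set it via x | (1 << 8) = x | 256
→ 10111010111 = 1495

1495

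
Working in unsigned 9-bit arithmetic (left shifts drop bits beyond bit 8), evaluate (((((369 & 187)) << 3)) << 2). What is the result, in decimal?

32

369 = 101110001
187 = 010111011
→ & → 000110001 = 49
→ << 3 (mod 2^9) → 110001000 = 392
→ << 2 (mod 2^9) → 000100000 = 32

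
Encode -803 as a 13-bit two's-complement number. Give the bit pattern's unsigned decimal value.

7389

803 in 13 bits: 0001100100011
Invert: 1110011011100
Add 1:  1110011011101 = 7389
(Check: 2^13 - 803 = 8192 - 803 = 7389.)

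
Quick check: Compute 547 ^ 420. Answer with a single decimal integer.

547 = 1000100011
420 = 0110100100
XOR → 1110000111 = 903

903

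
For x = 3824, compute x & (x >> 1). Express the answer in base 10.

1648

x = 111011110000 = 3824
x>>1 = 011101111000
AND  = 011001110000 = 1648
(x & (x >> 1) has a 1 wherever x has two consecutive 1 bits.)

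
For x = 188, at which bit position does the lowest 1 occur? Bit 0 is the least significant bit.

2

188 = 10111100
Trailing zeros: 2, so the lowest set bit is bit 2 (value 4).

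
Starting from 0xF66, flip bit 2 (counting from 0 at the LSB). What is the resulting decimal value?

3938

x = 0111101100110
bit 2 is currently 1; toggle it via x ^ (1 << 2) = x ^ 4
→ 0111101100010 = 3938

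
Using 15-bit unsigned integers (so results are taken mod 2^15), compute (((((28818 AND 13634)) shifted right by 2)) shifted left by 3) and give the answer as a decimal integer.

24576

28818 = 111000010010010
13634 = 011010101000010
→ AND → 011000000000010 = 12290
→ shifted right by 2 → 000110000000000 = 3072
→ shifted left by 3 (mod 2^15) → 110000000000000 = 24576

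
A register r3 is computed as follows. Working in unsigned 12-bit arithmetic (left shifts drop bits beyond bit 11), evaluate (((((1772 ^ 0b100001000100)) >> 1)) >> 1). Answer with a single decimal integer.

938

1772 = 011011101100
0b100001000100 = 100001000100
→ ^ → 111010101000 = 3752
→ >> 1 → 011101010100 = 1876
→ >> 1 → 001110101010 = 938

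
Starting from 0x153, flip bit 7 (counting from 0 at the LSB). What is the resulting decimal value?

x = 101010011
bit 7 is currently 0; toggle it via x ^ (1 << 7) = x ^ 128
→ 111010011 = 467

467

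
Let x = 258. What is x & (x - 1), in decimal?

x = 100000010 = 258
x - 1 = 100000001
AND   = 100000000 = 256
(x & (x - 1) clears the lowest set bit of x.)

256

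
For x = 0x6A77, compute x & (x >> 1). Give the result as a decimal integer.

x = 110101001110111 = 27255
x>>1 = 011010100111011
AND  = 010000000110011 = 8243
(x & (x >> 1) has a 1 wherever x has two consecutive 1 bits.)

8243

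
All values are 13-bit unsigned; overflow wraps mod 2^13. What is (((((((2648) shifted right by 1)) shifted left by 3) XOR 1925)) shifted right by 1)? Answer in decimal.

1906

2648 = 0101001011000
→ shifted right by 1 → 0010100101100 = 1324
→ shifted left by 3 (mod 2^13) → 0100101100000 = 2400
1925 = 0011110000101
→ XOR → 0111011100101 = 3813
→ shifted right by 1 → 0011101110010 = 1906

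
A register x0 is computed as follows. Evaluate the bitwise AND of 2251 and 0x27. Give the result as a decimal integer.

3

2251 = 100011001011
0x27 = 000000100111
AND → 000000000011 = 3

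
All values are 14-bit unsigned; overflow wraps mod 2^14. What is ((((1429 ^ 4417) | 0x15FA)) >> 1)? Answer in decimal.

1429 = 00010110010101
4417 = 01000101000001
→ ^ → 01010011010100 = 5332
0x15FA = 01010111111010
→ | → 01010111111110 = 5630
→ >> 1 → 00101011111111 = 2815

2815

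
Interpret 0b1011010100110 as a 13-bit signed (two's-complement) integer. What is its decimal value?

pattern = 1011010100110 (MSB is 1 ⇒ negative)
Invert: 0100101011001, add 1 → 0100101011010 = 2394, so the value is -2394.
(Equivalently: 5798 - 2^13 = 5798 - 8192 = -2394.)

-2394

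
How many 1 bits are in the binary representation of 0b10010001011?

n = 10010001011
Count the 1s: 1 + 1 + 1 + 1 + 1 = 5

5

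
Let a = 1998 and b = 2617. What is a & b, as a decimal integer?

1998 = 011111001110
2617 = 101000111001
AND → 001000001000 = 520

520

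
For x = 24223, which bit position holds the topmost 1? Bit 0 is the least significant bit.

14

24223 = 101111010011111
The topmost 1 is at position 14 (since 2^14 = 16384 ≤ 24223 < 32768).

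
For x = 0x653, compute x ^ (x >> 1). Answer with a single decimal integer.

x = 11001010011 = 1619
x>>1 = 01100101001
XOR  = 10101111010 = 1402
(x ^ (x >> 1) gives the standard binary-reflected Gray code of x.)

1402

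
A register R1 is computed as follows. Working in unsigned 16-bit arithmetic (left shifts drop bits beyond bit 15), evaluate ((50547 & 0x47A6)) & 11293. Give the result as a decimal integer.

1024

50547 = 1100010101110011
0x47A6 = 0100011110100110
→ & → 0100010100100010 = 17698
11293 = 0010110000011101
→ & → 0000010000000000 = 1024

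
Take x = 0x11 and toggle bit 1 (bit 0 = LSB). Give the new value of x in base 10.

19

x = 00000010001
bit 1 is currently 0; toggle it via x ^ (1 << 1) = x ^ 2
→ 00000010011 = 19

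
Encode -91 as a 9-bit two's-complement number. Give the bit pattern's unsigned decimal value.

421

91 in 9 bits: 001011011
Invert: 110100100
Add 1:  110100101 = 421
(Check: 2^9 - 91 = 512 - 91 = 421.)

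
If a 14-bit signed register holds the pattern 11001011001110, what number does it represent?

pattern = 11001011001110 (MSB is 1 ⇒ negative)
Invert: 00110100110001, add 1 → 00110100110010 = 3378, so the value is -3378.
(Equivalently: 13006 - 2^14 = 13006 - 16384 = -3378.)

-3378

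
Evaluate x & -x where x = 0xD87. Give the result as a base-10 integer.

x = 110110000111 = 3463
-x (two's complement) = …001001111001
AND   = 000000000001 = 1
(x & -x isolates the lowest set bit of x.)

1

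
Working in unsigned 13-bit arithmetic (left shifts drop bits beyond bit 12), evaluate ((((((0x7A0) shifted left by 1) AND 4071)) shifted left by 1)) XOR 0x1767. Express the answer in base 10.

0x7A0 = 0011110100000
→ shifted left by 1 (mod 2^13) → 0111101000000 = 3904
4071 = 0111111100111
→ AND → 0111101000000 = 3904
→ shifted left by 1 (mod 2^13) → 1111010000000 = 7808
0x1767 = 1011101100111
→ XOR → 0100111100111 = 2535

2535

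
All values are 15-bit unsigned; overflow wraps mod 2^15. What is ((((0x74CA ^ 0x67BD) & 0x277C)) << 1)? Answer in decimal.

1768

0x74CA = 111010011001010
0x67BD = 110011110111101
→ ^ → 001001101110111 = 4983
0x277C = 010011101111100
→ & → 000001101110100 = 884
→ << 1 (mod 2^15) → 000011011101000 = 1768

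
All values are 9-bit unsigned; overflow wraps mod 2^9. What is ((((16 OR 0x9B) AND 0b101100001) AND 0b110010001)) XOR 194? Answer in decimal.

16 = 000010000
0x9B = 010011011
→ OR → 010011011 = 155
0b101100001 = 101100001
→ AND → 000000001 = 1
0b110010001 = 110010001
→ AND → 000000001 = 1
194 = 011000010
→ XOR → 011000011 = 195

195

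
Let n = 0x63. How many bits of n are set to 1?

0x63 = 1100011
Count the 1s: 1 + 1 + 1 + 1 = 4

4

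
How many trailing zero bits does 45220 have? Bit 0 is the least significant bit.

2

45220 = 1011000010100100
Trailing zeros: 2, so the lowest set bit is bit 2 (value 4).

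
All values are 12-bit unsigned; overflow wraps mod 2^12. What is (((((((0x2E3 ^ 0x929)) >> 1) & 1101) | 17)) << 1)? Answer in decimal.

2218

0x2E3 = 001011100011
0x929 = 100100101001
→ ^ → 101111001010 = 3018
→ >> 1 → 010111100101 = 1509
1101 = 010001001101
→ & → 010001000101 = 1093
17 = 000000010001
→ | → 010001010101 = 1109
→ << 1 (mod 2^12) → 100010101010 = 2218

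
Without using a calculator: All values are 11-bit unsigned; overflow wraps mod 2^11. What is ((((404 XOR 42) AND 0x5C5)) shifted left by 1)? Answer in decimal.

404 = 00110010100
42 = 00000101010
→ XOR → 00110111110 = 446
0x5C5 = 10111000101
→ AND → 00110000100 = 388
→ shifted left by 1 (mod 2^11) → 01100001000 = 776

776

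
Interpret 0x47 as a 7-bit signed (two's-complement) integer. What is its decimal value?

-57

pattern = 1000111 (MSB is 1 ⇒ negative)
Invert: 0111000, add 1 → 0111001 = 57, so the value is -57.
(Equivalently: 71 - 2^7 = 71 - 128 = -57.)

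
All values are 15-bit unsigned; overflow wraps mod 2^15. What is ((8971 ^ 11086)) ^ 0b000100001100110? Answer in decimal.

35

8971 = 010001100001011
11086 = 010101101001110
→ ^ → 000100001000101 = 2117
0b000100001100110 = 000100001100110
→ ^ → 000000000100011 = 35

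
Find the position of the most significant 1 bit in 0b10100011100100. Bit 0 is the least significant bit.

0b10100011100100 = 10100011100100
The topmost 1 is at position 13 (since 2^13 = 8192 ≤ 10468 < 16384).

13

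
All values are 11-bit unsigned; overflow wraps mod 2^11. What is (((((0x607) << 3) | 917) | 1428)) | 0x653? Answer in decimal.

0x607 = 11000000111
→ << 3 (mod 2^11) → 00000111000 = 56
917 = 01110010101
→ | → 01110111101 = 957
1428 = 10110010100
→ | → 11110111101 = 1981
0x653 = 11001010011
→ | → 11111111111 = 2047

2047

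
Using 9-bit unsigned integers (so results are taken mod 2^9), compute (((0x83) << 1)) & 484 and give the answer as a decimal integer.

0x83 = 010000011
→ << 1 (mod 2^9) → 100000110 = 262
484 = 111100100
→ & → 100000100 = 260

260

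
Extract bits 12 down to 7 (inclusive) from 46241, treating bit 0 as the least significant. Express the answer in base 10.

41

v = 1011010010100001
Shift right by 7: 101101001
Mask low 6 bits: 101001 = 41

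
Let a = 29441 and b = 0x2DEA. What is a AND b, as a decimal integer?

29441 = 111001100000001
0x2DEA = 010110111101010
AND → 010000100000000 = 8448

8448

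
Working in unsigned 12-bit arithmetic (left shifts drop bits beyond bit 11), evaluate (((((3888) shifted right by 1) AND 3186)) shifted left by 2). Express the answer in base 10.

64

3888 = 111100110000
→ shifted right by 1 → 011110011000 = 1944
3186 = 110001110010
→ AND → 010000010000 = 1040
→ shifted left by 2 (mod 2^12) → 000001000000 = 64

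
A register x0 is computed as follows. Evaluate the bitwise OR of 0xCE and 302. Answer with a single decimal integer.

494

0xCE = 011001110
302 = 100101110
 OR → 111101110 = 494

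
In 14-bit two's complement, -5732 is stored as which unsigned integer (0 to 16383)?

10652

5732 in 14 bits: 01011001100100
Invert: 10100110011011
Add 1:  10100110011100 = 10652
(Check: 2^14 - 5732 = 16384 - 5732 = 10652.)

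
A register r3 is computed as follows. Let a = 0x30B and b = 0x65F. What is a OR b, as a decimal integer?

0x30B = 01100001011
0x65F = 11001011111
 OR → 11101011111 = 1887

1887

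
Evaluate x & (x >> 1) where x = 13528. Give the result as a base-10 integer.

x = 11010011011000 = 13528
x>>1 = 01101001101100
AND  = 01000001001000 = 4168
(x & (x >> 1) has a 1 wherever x has two consecutive 1 bits.)

4168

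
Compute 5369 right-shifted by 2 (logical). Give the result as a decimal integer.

5369 = 1010011111001
shift right by 2 → 0010100111110 = 1342
(equivalently, floor(5369 / 4))

1342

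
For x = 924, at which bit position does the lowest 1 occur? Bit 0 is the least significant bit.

924 = 1110011100
Trailing zeros: 2, so the lowest set bit is bit 2 (value 4).

2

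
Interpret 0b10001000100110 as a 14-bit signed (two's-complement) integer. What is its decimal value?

pattern = 10001000100110 (MSB is 1 ⇒ negative)
Invert: 01110111011001, add 1 → 01110111011010 = 7642, so the value is -7642.
(Equivalently: 8742 - 2^14 = 8742 - 16384 = -7642.)

-7642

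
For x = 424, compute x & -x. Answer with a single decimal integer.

8

x = 110101000 = 424
-x (two's complement) = …001011000
AND   = 000001000 = 8
(x & -x isolates the lowest set bit of x.)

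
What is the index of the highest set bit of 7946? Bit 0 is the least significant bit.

7946 = 1111100001010
The topmost 1 is at position 12 (since 2^12 = 4096 ≤ 7946 < 8192).

12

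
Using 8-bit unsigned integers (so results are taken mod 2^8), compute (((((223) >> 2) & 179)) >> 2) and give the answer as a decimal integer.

12

223 = 11011111
→ >> 2 → 00110111 = 55
179 = 10110011
→ & → 00110011 = 51
→ >> 2 → 00001100 = 12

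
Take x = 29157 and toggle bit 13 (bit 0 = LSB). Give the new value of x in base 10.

x = 111000111100101
bit 13 is currently 1; toggle it via x ^ (1 << 13) = x ^ 8192
→ 101000111100101 = 20965

20965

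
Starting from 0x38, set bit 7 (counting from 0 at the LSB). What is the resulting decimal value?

184

x = 00111000
bit 7 is currently 0; set it via x | (1 << 7) = x | 128
→ 10111000 = 184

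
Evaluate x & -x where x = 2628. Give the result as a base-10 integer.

x = 101001000100 = 2628
-x (two's complement) = …010110111100
AND   = 000000000100 = 4
(x & -x isolates the lowest set bit of x.)

4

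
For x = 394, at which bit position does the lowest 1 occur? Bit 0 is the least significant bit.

1

394 = 110001010
Trailing zeros: 1, so the lowest set bit is bit 1 (value 2).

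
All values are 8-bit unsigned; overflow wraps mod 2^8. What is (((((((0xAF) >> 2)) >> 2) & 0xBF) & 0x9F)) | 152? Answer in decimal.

0xAF = 10101111
→ >> 2 → 00101011 = 43
→ >> 2 → 00001010 = 10
0xBF = 10111111
→ & → 00001010 = 10
0x9F = 10011111
→ & → 00001010 = 10
152 = 10011000
→ | → 10011010 = 154

154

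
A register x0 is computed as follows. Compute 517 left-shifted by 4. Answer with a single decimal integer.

8272

517 = 00001000000101
shift left by 4 → 10000001010000 = 8272
(equivalently, 517 × 2^4 = 517 × 16)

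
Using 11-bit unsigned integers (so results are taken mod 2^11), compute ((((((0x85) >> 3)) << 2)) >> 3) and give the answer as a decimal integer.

8

0x85 = 00010000101
→ >> 3 → 00000010000 = 16
→ << 2 (mod 2^11) → 00001000000 = 64
→ >> 3 → 00000001000 = 8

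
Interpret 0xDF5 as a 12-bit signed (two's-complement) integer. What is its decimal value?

-523

pattern = 110111110101 (MSB is 1 ⇒ negative)
Invert: 001000001010, add 1 → 001000001011 = 523, so the value is -523.
(Equivalently: 3573 - 2^12 = 3573 - 4096 = -523.)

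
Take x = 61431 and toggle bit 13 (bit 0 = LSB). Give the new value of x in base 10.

53239

x = 1110111111110111
bit 13 is currently 1; toggle it via x ^ (1 << 13) = x ^ 8192
→ 1100111111110111 = 53239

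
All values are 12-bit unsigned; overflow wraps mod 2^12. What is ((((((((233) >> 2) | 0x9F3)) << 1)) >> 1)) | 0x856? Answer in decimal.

2559

233 = 000011101001
→ >> 2 → 000000111010 = 58
0x9F3 = 100111110011
→ | → 100111111011 = 2555
→ << 1 (mod 2^12) → 001111110110 = 1014
→ >> 1 → 000111111011 = 507
0x856 = 100001010110
→ | → 100111111111 = 2559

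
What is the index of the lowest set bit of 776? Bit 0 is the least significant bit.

776 = 1100001000
Trailing zeros: 3, so the lowest set bit is bit 3 (value 8).

3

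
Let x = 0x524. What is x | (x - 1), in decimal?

1319

x = 10100100100 = 1316
x - 1 = 10100100011
OR    = 10100100111 = 1319
(x | (x - 1) sets all bits below the lowest set bit.)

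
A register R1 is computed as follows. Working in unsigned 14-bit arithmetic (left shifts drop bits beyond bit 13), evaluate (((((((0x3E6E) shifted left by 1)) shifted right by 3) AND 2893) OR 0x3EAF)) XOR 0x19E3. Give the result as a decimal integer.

0x3E6E = 11111001101110
→ shifted left by 1 (mod 2^14) → 11110011011100 = 15580
→ shifted right by 3 → 00011110011011 = 1947
2893 = 00101101001101
→ AND → 00001100001001 = 777
0x3EAF = 11111010101111
→ OR → 11111110101111 = 16303
0x19E3 = 01100111100011
→ XOR → 10011001001100 = 9804

9804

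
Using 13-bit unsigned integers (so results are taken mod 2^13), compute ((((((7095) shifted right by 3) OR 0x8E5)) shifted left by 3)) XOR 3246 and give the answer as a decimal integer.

7095 = 1101110110111
→ shifted right by 3 → 0001101110110 = 886
0x8E5 = 0100011100101
→ OR → 0101111110111 = 3063
→ shifted left by 3 (mod 2^13) → 1111110111000 = 8120
3246 = 0110010101110
→ XOR → 1001100010110 = 4886

4886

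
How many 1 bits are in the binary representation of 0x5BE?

8

0x5BE = 10110111110
Count the 1s: 1 + 1 + 1 + 1 + 1 + 1 + 1 + 1 = 8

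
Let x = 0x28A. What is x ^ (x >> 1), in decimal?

975

x = 1010001010 = 650
x>>1 = 0101000101
XOR  = 1111001111 = 975
(x ^ (x >> 1) gives the standard binary-reflected Gray code of x.)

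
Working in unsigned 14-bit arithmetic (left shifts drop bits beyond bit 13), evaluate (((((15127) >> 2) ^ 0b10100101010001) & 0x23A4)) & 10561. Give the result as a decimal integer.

8448

15127 = 11101100010111
→ >> 2 → 00111011000101 = 3781
0b10100101010001 = 10100101010001
→ ^ → 10011110010100 = 10132
0x23A4 = 10001110100100
→ & → 10001110000100 = 9092
10561 = 10100101000001
→ & → 10000100000000 = 8448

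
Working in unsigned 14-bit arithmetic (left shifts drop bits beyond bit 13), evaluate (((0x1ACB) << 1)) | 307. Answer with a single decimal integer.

0x1ACB = 01101011001011
→ << 1 (mod 2^14) → 11010110010110 = 13718
307 = 00000100110011
→ | → 11010110110111 = 13751

13751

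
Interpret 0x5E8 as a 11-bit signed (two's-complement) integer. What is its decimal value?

-536

pattern = 10111101000 (MSB is 1 ⇒ negative)
Invert: 01000010111, add 1 → 01000011000 = 536, so the value is -536.
(Equivalently: 1512 - 2^11 = 1512 - 2048 = -536.)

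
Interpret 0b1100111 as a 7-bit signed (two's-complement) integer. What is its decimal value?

pattern = 1100111 (MSB is 1 ⇒ negative)
Invert: 0011000, add 1 → 0011001 = 25, so the value is -25.
(Equivalently: 103 - 2^7 = 103 - 128 = -25.)

-25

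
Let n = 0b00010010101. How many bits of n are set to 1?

4

n = 10010101
Count the 1s: 1 + 1 + 1 + 1 = 4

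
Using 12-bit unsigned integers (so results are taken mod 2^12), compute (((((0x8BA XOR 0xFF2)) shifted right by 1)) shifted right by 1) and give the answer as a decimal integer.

0x8BA = 100010111010
0xFF2 = 111111110010
→ XOR → 011101001000 = 1864
→ shifted right by 1 → 001110100100 = 932
→ shifted right by 1 → 000111010010 = 466

466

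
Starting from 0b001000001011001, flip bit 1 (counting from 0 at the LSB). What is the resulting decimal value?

x = 001000001011001
bit 1 is currently 0; toggle it via x ^ (1 << 1) = x ^ 2
→ 001000001011011 = 4187

4187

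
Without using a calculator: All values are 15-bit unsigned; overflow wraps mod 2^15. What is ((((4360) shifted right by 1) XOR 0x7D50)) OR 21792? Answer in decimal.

4360 = 001000100001000
→ shifted right by 1 → 000100010000100 = 2180
0x7D50 = 111110101010000
→ XOR → 111010111010100 = 30164
21792 = 101010100100000
→ OR → 111010111110100 = 30196

30196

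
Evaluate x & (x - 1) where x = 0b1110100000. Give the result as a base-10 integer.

x = 1110100000 = 928
x - 1 = 1110011111
AND   = 1110000000 = 896
(x & (x - 1) clears the lowest set bit of x.)

896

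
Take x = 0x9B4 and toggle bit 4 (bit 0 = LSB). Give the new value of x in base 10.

x = 100110110100
bit 4 is currently 1; toggle it via x ^ (1 << 4) = x ^ 16
→ 100110100100 = 2468

2468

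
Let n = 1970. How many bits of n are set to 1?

1970 = 11110110010
Count the 1s: 1 + 1 + 1 + 1 + 1 + 1 + 1 = 7

7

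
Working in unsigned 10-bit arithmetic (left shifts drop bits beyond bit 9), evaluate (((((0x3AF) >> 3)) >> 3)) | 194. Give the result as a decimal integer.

206

0x3AF = 1110101111
→ >> 3 → 0001110101 = 117
→ >> 3 → 0000001110 = 14
194 = 0011000010
→ | → 0011001110 = 206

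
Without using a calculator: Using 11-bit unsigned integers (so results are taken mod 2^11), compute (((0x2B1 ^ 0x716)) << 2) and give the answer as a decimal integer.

1692

0x2B1 = 01010110001
0x716 = 11100010110
→ ^ → 10110100111 = 1447
→ << 2 (mod 2^11) → 11010011100 = 1692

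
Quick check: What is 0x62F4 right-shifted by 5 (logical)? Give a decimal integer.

0x62F4 = 110001011110100
shift right by 5 → 000001100010111 = 791
(equivalently, floor(25332 / 32))

791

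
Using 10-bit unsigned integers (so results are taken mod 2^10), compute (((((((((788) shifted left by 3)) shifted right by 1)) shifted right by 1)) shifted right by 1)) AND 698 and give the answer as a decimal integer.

788 = 1100010100
→ shifted left by 3 (mod 2^10) → 0010100000 = 160
→ shifted right by 1 → 0001010000 = 80
→ shifted right by 1 → 0000101000 = 40
→ shifted right by 1 → 0000010100 = 20
698 = 1010111010
→ AND → 0000010000 = 16

16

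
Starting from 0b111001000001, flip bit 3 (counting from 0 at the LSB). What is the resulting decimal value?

3657

x = 111001000001
bit 3 is currently 0; toggle it via x ^ (1 << 3) = x ^ 8
→ 111001001001 = 3657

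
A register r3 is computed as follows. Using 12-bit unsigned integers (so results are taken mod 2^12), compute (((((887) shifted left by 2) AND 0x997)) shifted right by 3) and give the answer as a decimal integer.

887 = 001101110111
→ shifted left by 2 (mod 2^12) → 110111011100 = 3548
0x997 = 100110010111
→ AND → 100110010100 = 2452
→ shifted right by 3 → 000100110010 = 306

306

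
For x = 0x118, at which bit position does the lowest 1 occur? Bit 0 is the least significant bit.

0x118 = 100011000
Trailing zeros: 3, so the lowest set bit is bit 3 (value 8).

3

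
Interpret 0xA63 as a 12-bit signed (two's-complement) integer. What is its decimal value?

-1437

pattern = 101001100011 (MSB is 1 ⇒ negative)
Invert: 010110011100, add 1 → 010110011101 = 1437, so the value is -1437.
(Equivalently: 2659 - 2^12 = 2659 - 4096 = -1437.)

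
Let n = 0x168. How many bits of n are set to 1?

0x168 = 101101000
Count the 1s: 1 + 1 + 1 + 1 = 4

4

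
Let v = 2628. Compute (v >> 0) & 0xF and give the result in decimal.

4

v = 101001000100
Shift right by 0: 101001000100
Mask low 4 bits: 0100 = 4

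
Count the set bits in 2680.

2680 = 101001111000
Count the 1s: 1 + 1 + 1 + 1 + 1 + 1 = 6

6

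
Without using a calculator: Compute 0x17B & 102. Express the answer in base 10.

98

0x17B = 101111011
102 = 001100110
AND → 001100010 = 98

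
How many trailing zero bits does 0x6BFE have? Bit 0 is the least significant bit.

1

0x6BFE = 110101111111110
Trailing zeros: 1, so the lowest set bit is bit 1 (value 2).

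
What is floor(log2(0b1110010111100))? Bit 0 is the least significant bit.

12

0b1110010111100 = 1110010111100
The topmost 1 is at position 12 (since 2^12 = 4096 ≤ 7356 < 8192).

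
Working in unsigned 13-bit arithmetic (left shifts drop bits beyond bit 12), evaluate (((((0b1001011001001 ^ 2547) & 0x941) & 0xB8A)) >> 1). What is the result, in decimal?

1152

0b1001011001001 = 1001011001001
2547 = 0100111110011
→ ^ → 1101100111010 = 6970
0x941 = 0100101000001
→ & → 0100100000000 = 2304
0xB8A = 0101110001010
→ & → 0100100000000 = 2304
→ >> 1 → 0010010000000 = 1152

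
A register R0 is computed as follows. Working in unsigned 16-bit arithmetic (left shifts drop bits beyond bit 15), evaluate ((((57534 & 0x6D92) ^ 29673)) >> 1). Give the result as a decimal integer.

2493

57534 = 1110000010111110
0x6D92 = 0110110110010010
→ & → 0110000010010010 = 24722
29673 = 0111001111101001
→ ^ → 0001001101111011 = 4987
→ >> 1 → 0000100110111101 = 2493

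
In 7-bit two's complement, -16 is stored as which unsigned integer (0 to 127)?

112

16 in 7 bits: 0010000
Invert: 1101111
Add 1:  1110000 = 112
(Check: 2^7 - 16 = 128 - 16 = 112.)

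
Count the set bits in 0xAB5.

7

0xAB5 = 101010110101
Count the 1s: 1 + 1 + 1 + 1 + 1 + 1 + 1 = 7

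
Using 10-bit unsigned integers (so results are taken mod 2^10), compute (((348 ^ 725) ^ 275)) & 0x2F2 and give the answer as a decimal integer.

658

348 = 0101011100
725 = 1011010101
→ ^ → 1110001001 = 905
275 = 0100010011
→ ^ → 1010011010 = 666
0x2F2 = 1011110010
→ & → 1010010010 = 658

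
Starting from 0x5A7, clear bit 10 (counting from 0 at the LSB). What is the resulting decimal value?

423

x = 10110100111
bit 10 is currently 1; clear it via x & ~(1 << 10) = x & ~1024
→ 00110100111 = 423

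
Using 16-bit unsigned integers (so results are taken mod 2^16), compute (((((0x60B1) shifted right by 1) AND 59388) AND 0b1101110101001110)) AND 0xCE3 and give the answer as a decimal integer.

64

0x60B1 = 0110000010110001
→ shifted right by 1 → 0011000001011000 = 12376
59388 = 1110011111111100
→ AND → 0010000001011000 = 8280
0b1101110101001110 = 1101110101001110
→ AND → 0000000001001000 = 72
0xCE3 = 0000110011100011
→ AND → 0000000001000000 = 64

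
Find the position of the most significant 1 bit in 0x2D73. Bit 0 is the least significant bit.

13

0x2D73 = 10110101110011
The topmost 1 is at position 13 (since 2^13 = 8192 ≤ 11635 < 16384).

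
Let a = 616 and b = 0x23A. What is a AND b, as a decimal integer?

552

616 = 1001101000
0x23A = 1000111010
AND → 1000101000 = 552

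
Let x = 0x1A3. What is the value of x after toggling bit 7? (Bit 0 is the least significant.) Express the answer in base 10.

291

x = 110100011
bit 7 is currently 1; toggle it via x ^ (1 << 7) = x ^ 128
→ 100100011 = 291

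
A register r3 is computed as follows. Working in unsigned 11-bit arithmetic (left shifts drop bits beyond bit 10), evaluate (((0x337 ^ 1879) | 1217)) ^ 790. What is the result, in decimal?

0x337 = 01100110111
1879 = 11101010111
→ ^ → 10001100000 = 1120
1217 = 10011000001
→ | → 10011100001 = 1249
790 = 01100010110
→ ^ → 11111110111 = 2039

2039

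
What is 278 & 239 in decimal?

6

278 = 100010110
239 = 011101111
AND → 000000110 = 6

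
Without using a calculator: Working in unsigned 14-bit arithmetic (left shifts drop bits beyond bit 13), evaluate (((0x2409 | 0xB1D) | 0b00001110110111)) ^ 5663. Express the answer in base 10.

0x2409 = 10010000001001
0xB1D = 00101100011101
→ | → 10111100011101 = 12061
0b00001110110111 = 00001110110111
→ | → 10111110111111 = 12223
5663 = 01011000011111
→ ^ → 11100110100000 = 14752

14752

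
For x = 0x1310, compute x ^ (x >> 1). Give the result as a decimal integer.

x = 1001100010000 = 4880
x>>1 = 0100110001000
XOR  = 1101010011000 = 6808
(x ^ (x >> 1) gives the standard binary-reflected Gray code of x.)

6808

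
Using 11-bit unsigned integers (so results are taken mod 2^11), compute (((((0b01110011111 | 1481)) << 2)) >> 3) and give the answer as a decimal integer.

0b01110011111 = 01110011111
1481 = 10111001001
→ | → 11111011111 = 2015
→ << 2 (mod 2^11) → 11101111100 = 1916
→ >> 3 → 00011101111 = 239

239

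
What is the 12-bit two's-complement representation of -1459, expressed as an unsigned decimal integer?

2637

1459 in 12 bits: 010110110011
Invert: 101001001100
Add 1:  101001001101 = 2637
(Check: 2^12 - 1459 = 4096 - 1459 = 2637.)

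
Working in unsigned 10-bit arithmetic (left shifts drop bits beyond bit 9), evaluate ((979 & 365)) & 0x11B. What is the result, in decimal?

979 = 1111010011
365 = 0101101101
→ & → 0101000001 = 321
0x11B = 0100011011
→ & → 0100000001 = 257

257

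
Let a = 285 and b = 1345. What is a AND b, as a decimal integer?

285 = 00100011101
1345 = 10101000001
AND → 00100000001 = 257

257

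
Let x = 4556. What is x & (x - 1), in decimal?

4552

x = 1000111001100 = 4556
x - 1 = 1000111001011
AND   = 1000111001000 = 4552
(x & (x - 1) clears the lowest set bit of x.)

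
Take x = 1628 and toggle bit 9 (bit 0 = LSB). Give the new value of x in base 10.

1116

x = 11001011100
bit 9 is currently 1; toggle it via x ^ (1 << 9) = x ^ 512
→ 10001011100 = 1116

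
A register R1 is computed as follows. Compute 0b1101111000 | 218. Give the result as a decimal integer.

1018

a = 1101111000
218 = 0011011010
 OR → 1111111010 = 1018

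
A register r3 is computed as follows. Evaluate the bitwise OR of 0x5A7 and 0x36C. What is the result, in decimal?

0x5A7 = 10110100111
0x36C = 01101101100
 OR → 11111101111 = 2031

2031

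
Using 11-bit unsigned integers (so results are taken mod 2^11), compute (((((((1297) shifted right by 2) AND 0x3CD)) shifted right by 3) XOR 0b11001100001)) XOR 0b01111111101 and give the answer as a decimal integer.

1297 = 10100010001
→ shifted right by 2 → 00101000100 = 324
0x3CD = 01111001101
→ AND → 00101000100 = 324
→ shifted right by 3 → 00000101000 = 40
0b11001100001 = 11001100001
→ XOR → 11001001001 = 1609
0b01111111101 = 01111111101
→ XOR → 10110110100 = 1460

1460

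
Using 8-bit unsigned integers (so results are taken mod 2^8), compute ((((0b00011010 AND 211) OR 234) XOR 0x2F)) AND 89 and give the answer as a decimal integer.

0b00011010 = 00011010
211 = 11010011
→ AND → 00010010 = 18
234 = 11101010
→ OR → 11111010 = 250
0x2F = 00101111
→ XOR → 11010101 = 213
89 = 01011001
→ AND → 01010001 = 81

81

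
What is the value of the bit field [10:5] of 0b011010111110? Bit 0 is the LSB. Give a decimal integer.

v = 011010111110
Shift right by 5: 0110101
Mask low 6 bits: 110101 = 53

53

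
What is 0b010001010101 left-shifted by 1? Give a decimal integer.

2218

x = 010001010101
shift left by 1 → 100010101010 = 2218
(equivalently, 1109 × 2^1 = 1109 × 2)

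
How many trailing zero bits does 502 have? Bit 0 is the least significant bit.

502 = 111110110
Trailing zeros: 1, so the lowest set bit is bit 1 (value 2).

1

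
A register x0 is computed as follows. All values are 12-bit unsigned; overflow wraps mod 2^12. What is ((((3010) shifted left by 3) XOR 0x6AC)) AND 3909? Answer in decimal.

2052

3010 = 101111000010
→ shifted left by 3 (mod 2^12) → 111000010000 = 3600
0x6AC = 011010101100
→ XOR → 100010111100 = 2236
3909 = 111101000101
→ AND → 100000000100 = 2052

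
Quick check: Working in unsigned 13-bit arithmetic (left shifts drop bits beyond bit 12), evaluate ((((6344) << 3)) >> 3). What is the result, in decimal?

200

6344 = 1100011001000
→ << 3 (mod 2^13) → 0011001000000 = 1600
→ >> 3 → 0000011001000 = 200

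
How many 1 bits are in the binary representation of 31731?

31731 = 111101111110011
Count the 1s: 1 + 1 + 1 + 1 + 1 + 1 + 1 + 1 + 1 + 1 + 1 + 1 = 12

12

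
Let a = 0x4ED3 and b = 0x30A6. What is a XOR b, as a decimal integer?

32373

0x4ED3 = 100111011010011
0x30A6 = 011000010100110
XOR → 111111001110101 = 32373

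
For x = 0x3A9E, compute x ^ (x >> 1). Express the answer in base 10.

x = 11101010011110 = 15006
x>>1 = 01110101001111
XOR  = 10011111010001 = 10193
(x ^ (x >> 1) gives the standard binary-reflected Gray code of x.)

10193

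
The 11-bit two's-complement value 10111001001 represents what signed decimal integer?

-567

pattern = 10111001001 (MSB is 1 ⇒ negative)
Invert: 01000110110, add 1 → 01000110111 = 567, so the value is -567.
(Equivalently: 1481 - 2^11 = 1481 - 2048 = -567.)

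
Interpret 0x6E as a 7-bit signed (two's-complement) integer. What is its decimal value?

-18

pattern = 1101110 (MSB is 1 ⇒ negative)
Invert: 0010001, add 1 → 0010010 = 18, so the value is -18.
(Equivalently: 110 - 2^7 = 110 - 128 = -18.)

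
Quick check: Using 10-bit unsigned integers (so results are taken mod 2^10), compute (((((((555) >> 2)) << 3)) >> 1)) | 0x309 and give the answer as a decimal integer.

809

555 = 1000101011
→ >> 2 → 0010001010 = 138
→ << 3 (mod 2^10) → 0001010000 = 80
→ >> 1 → 0000101000 = 40
0x309 = 1100001001
→ | → 1100101001 = 809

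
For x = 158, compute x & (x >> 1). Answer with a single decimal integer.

x = 10011110 = 158
x>>1 = 01001111
AND  = 00001110 = 14
(x & (x >> 1) has a 1 wherever x has two consecutive 1 bits.)

14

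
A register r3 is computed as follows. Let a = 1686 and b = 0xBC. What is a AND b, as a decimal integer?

148

1686 = 11010010110
0xBC = 00010111100
AND → 00010010100 = 148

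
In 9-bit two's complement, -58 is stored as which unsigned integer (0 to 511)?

58 in 9 bits: 000111010
Invert: 111000101
Add 1:  111000110 = 454
(Check: 2^9 - 58 = 512 - 58 = 454.)

454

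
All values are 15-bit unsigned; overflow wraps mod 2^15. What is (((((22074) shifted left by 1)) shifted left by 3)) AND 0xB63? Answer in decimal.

800

22074 = 101011000111010
→ shifted left by 1 (mod 2^15) → 010110001110100 = 11380
→ shifted left by 3 (mod 2^15) → 110001110100000 = 25504
0xB63 = 000101101100011
→ AND → 000001100100000 = 800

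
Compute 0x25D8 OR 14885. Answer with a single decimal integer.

0x25D8 = 10010111011000
14885 = 11101000100101
 OR → 11111111111101 = 16381

16381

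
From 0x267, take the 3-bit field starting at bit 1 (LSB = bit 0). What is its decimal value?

v = 01001100111
Shift right by 1: 0100110011
Mask low 3 bits: 011 = 3

3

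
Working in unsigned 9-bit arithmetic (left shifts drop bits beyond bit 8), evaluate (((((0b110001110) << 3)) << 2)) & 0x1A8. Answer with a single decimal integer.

0b110001110 = 110001110
→ << 3 (mod 2^9) → 001110000 = 112
→ << 2 (mod 2^9) → 111000000 = 448
0x1A8 = 110101000
→ & → 110000000 = 384

384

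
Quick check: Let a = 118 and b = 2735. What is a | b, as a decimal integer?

2815

118 = 000001110110
2735 = 101010101111
 OR → 101011111111 = 2815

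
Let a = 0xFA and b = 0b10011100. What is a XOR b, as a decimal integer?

0xFA = 11111010
b = 10011100
XOR → 01100110 = 102

102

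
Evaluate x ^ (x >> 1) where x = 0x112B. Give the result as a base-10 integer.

x = 1000100101011 = 4395
x>>1 = 0100010010101
XOR  = 1100110111110 = 6590
(x ^ (x >> 1) gives the standard binary-reflected Gray code of x.)

6590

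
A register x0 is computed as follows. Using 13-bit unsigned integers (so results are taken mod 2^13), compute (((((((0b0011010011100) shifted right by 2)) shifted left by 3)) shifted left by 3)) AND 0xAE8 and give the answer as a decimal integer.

0b0011010011100 = 0011010011100
→ shifted right by 2 → 0000110100111 = 423
→ shifted left by 3 (mod 2^13) → 0110100111000 = 3384
→ shifted left by 3 (mod 2^13) → 0100111000000 = 2496
0xAE8 = 0101011101000
→ AND → 0100011000000 = 2240

2240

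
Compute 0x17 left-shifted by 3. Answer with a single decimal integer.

184

0x17 = 00010111
shift left by 3 → 10111000 = 184
(equivalently, 23 × 2^3 = 23 × 8)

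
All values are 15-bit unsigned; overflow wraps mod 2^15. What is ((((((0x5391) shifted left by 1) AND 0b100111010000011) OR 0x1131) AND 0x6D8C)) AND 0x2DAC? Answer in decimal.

0x5391 = 101001110010001
→ shifted left by 1 (mod 2^15) → 010011100100010 = 10018
0b100111010000011 = 100111010000011
→ AND → 000011000000010 = 1538
0x1131 = 001000100110001
→ OR → 001011100110011 = 5939
0x6D8C = 110110110001100
→ AND → 000010100000000 = 1280
0x2DAC = 010110110101100
→ AND → 000010100000000 = 1280

1280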